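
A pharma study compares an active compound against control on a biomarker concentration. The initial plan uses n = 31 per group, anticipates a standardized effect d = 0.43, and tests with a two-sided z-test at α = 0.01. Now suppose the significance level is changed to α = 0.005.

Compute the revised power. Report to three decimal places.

δ = d·√(n/2) = 0.43 × √(31/2) = 1.6929 (unchanged). New critical value: z_{0.0025} = 2.807.
Revised power = Φ(δ − 2.807) + Φ(−δ − 2.807) = Φ(-1.114) + Φ(-4.500) = 0.1326 + 0.0000 = 0.1326.

Power ≈ 0.133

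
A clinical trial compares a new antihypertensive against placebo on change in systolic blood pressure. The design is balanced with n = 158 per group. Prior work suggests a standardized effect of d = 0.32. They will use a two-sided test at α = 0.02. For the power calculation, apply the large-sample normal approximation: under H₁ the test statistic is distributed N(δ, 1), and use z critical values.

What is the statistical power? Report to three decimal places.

Noncentrality parameter: δ = d·√(n/2) = 0.32 × √(158/2) = 2.8442
Two-sided α = 0.02 → critical value z_{0.01} = 2.326.
Power = Φ(δ − 2.326) + Φ(−δ − 2.326) = Φ(0.518) + Φ(-5.171) = 0.6977 + 0.0000 = 0.6977.

Power ≈ 0.698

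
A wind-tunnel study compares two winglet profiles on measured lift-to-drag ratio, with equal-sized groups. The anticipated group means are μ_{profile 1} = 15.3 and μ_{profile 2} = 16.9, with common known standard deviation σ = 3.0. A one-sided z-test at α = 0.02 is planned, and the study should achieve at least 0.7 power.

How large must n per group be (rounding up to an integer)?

n = 47 per group

Standardized effect: d = |μ_{profile 1} − μ_{profile 2}| / σ = |15.3 − 16.9| / 3.0 = 0.5333
Set Φ(δ − 2.054) = 0.7; then δ − 2.054 = Φ⁻¹(0.7) = 0.524, giving δ = 2.578.
δ = d·√(n/2) ⇒ n = 2(δ/d)² = 2 × (2.578 / 0.5333)² = 46.74.
Round up to the next whole unit.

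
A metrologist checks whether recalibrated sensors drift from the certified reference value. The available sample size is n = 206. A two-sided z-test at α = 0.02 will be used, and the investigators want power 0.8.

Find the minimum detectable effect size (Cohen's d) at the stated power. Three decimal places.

Need Φ(δ − 2.326) = 0.8, so δ = 2.326 + 0.842 = 3.168.
(The second rejection-region term Φ(−δ − z_{α/2}) is negligible and dropped.)
δ = d·√n ⇒ d = δ/√n = 3.168/√206 = 0.2207.

d ≈ 0.221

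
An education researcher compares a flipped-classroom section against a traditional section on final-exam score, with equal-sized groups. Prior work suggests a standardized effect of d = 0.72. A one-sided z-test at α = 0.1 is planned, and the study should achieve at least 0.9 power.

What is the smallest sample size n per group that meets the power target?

For power 0.9 need Φ(δ − z_{0.1}) = 0.9, so δ = z_{0.1} + z_{0.10} = 1.282 + 1.282 = 2.563.
δ = d·√(n/2) ⇒ n = 2(δ/d)² = 2 × (2.563 / 0.72)² = 25.35.
Round up to the next whole unit.

n = 26 per group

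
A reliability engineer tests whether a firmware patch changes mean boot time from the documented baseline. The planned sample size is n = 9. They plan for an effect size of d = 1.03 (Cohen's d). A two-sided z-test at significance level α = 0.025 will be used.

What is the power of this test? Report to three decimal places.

Noncentrality parameter: δ = d·√n = 1.03 × √9 = 3.0900
Two-sided α = 0.025 → critical value z_{0.0125} = 2.241.
Power = Φ(δ − 2.241) + Φ(−δ − 2.241) = Φ(0.849) + Φ(-5.331) = 0.8019 + 0.0000 = 0.8019.

Power ≈ 0.802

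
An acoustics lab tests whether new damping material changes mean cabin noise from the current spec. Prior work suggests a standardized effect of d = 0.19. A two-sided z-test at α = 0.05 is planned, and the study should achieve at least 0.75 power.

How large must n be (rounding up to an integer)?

n = 193

Set Φ(δ − 1.960) = 0.75; then δ − 1.960 = Φ⁻¹(0.75) = 0.674, giving δ = 2.634.
(Ignoring the negligible lower-tail rejection probability gives the usual closed-form inversion.)
δ = d·√n ⇒ n = (δ/d)² = (2.634 / 0.19)² = 192.25.
Rounding up, n = 193.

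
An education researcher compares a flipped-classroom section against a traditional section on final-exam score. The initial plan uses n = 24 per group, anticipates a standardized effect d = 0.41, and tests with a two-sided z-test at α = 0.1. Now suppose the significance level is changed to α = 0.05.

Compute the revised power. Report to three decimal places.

δ = d·√(n/2) = 0.41 × √(24/2) = 1.4203 (unchanged). New critical value: z_{0.025} = 1.960.
Revised power = Φ(δ − 1.960) + Φ(−δ − 1.960) = Φ(-0.540) + Φ(-3.380) = 0.2947 + 0.0004 = 0.2951.

Power ≈ 0.295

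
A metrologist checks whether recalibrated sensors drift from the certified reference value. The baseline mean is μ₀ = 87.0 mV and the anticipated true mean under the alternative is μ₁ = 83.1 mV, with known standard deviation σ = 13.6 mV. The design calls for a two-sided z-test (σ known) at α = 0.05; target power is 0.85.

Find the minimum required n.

n = 110

Standardized effect: d = |μ₁ − μ₀| / σ = |83.1 − 87.0| / 13.6 = 0.2868
For power 0.85 need Φ(δ − z_{0.025}) = 0.85, so δ = z_{0.025} + z_{0.15} = 1.960 + 1.036 = 2.996.
(The Φ(−δ − z_{α/2}) term is vanishingly small for δ > 0 and is dropped in the standard sample-size formula.)
δ = d·√n ⇒ n = (δ/d)² = (2.996 / 0.2868)² = 109.18.
Rounding up, n = 110.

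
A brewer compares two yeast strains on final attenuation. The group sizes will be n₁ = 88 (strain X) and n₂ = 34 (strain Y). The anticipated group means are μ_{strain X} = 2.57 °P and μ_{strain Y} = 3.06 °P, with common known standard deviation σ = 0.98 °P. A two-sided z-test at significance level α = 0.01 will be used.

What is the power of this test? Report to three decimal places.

Power ≈ 0.460

Standardized effect: d = |μ_{strain X} − μ_{strain Y}| / σ = |2.57 − 3.06| / 0.98 = 0.5000
Noncentrality parameter: δ = d / √(1/n₁ + 1/n₂) = 0.5000 / √(1/88 + 1/34) = 2.4761
Critical value for a two-sided test at α = 0.01: z_{α/2} = 2.576.
Power = Φ(δ − 2.576) + Φ(−δ − 2.576) = Φ(-0.100) + Φ(-5.052) = 0.4603 + 0.0000 = 0.4603.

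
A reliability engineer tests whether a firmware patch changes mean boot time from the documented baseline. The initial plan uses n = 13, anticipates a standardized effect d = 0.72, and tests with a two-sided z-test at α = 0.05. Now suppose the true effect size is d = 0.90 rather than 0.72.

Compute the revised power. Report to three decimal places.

Power ≈ 0.901

With d = 0.90: δ = d·√n = 0.90 × √13 = 3.2450. Critical value z_{0.025} = 1.960.
Revised power = Φ(δ − 1.960) + Φ(−δ − 1.960) = Φ(1.285) + Φ(-5.205) = 0.9006 + 0.0000 = 0.9006.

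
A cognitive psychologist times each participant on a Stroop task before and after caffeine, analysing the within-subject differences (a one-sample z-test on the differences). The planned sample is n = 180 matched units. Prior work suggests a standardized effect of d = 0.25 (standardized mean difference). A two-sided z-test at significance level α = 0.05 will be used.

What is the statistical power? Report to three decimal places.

Noncentrality parameter: δ = d·√n = 0.25 × √180 = 3.3541
Two-sided α = 0.05 → critical value z_{0.025} = 1.960.
Power = Φ(δ − 1.960) + Φ(−δ − 1.960) = Φ(1.394) + Φ(-5.314) = 0.9184 + 0.0000 = 0.9184.

Power ≈ 0.918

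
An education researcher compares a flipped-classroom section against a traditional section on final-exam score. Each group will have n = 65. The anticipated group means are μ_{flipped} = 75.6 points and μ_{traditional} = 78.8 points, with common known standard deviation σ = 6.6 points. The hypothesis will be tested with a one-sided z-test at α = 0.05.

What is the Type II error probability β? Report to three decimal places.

β ≈ 0.132

Standardized effect: d = |μ_{flipped} − μ_{traditional}| / σ = |75.6 − 78.8| / 6.6 = 0.4848
Noncentrality parameter: δ = d·√(n/2) = 0.4848 × √(65/2) = 2.7641
One-sided α = 0.05 → critical value z_{0.05} = 1.645.
Power = P(Z > 1.645 − δ) = Φ(1.119) = 0.8685.
Type II error: β = 1 − power = 1 − 0.8685 = 0.1315.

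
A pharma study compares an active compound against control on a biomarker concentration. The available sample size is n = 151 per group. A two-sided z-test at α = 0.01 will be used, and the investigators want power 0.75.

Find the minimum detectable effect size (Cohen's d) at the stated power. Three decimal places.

Need Φ(δ − 2.576) = 0.75, so δ = 2.576 + 0.674 = 3.250.
(The second rejection-region term Φ(−δ − z_{α/2}) is negligible and dropped.)
δ = d·√(n/2) ⇒ d = δ/√(n/2) = 3.250/√(151/2) = 0.3741.

d ≈ 0.374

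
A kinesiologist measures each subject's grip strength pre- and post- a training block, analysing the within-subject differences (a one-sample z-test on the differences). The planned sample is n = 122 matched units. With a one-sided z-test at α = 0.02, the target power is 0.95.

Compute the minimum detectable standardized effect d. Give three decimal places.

Required noncentrality: δ = z_{0.02} + z_{0.05} = 2.054 + 1.645 = 3.699.
δ = d·√n ⇒ d = δ/√n = 3.699/√122 = 0.3349.

d ≈ 0.335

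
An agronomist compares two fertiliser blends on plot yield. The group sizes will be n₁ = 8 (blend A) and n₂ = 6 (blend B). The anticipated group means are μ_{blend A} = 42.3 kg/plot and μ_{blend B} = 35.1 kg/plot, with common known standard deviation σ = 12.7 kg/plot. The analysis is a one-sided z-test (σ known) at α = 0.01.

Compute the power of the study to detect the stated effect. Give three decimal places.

Power ≈ 0.101

Standardized effect: d = |μ_{blend A} − μ_{blend B}| / σ = |42.3 − 35.1| / 12.7 = 0.5669
Noncentrality parameter: δ = d / √(1/n₁ + 1/n₂) = 0.5669 / √(1/8 + 1/6) = 1.0497
One-sided α = 0.01 → critical value z_{0.01} = 2.326.
Power = P(Z > 2.326 − δ) = Φ(-1.277) = 0.1009.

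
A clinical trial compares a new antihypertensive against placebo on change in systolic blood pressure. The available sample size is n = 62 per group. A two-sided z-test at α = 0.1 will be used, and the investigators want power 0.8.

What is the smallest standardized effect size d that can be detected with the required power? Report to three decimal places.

Need Φ(δ − 1.645) = 0.8, so δ = 1.645 + 0.842 = 2.486.
(Lower-tail contribution to power is negligible for δ > 0.)
δ = d·√(n/2) ⇒ d = δ/√(n/2) = 2.486/√(62/2) = 0.4466.

d ≈ 0.447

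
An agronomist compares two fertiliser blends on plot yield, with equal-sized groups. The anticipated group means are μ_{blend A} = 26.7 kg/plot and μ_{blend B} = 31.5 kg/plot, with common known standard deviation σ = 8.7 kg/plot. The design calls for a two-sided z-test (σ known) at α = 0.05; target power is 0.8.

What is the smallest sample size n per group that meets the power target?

Standardized effect: d = |μ_{blend A} − μ_{blend B}| / σ = |26.7 − 31.5| / 8.7 = 0.5517
Set Φ(δ − 1.960) = 0.8; then δ − 1.960 = Φ⁻¹(0.8) = 0.842, giving δ = 2.802.
(The Φ(−δ − z_{α/2}) term is vanishingly small for δ > 0 and is dropped in the standard sample-size formula.)
δ = d·√(n/2) ⇒ n = 2(δ/d)² = 2 × (2.802 / 0.5517)² = 51.57.
Round up to the next whole unit.

n = 52 per group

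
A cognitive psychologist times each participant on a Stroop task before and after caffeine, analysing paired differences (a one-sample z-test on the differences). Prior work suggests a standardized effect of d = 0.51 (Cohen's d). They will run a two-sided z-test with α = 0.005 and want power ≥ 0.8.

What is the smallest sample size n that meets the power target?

n = 52

Set Φ(δ − 2.807) = 0.8; then δ − 2.807 = Φ⁻¹(0.8) = 0.842, giving δ = 3.649.
(Ignoring the negligible lower-tail rejection probability gives the usual closed-form inversion.)
δ = d·√n ⇒ n = (δ/d)² = (3.649 / 0.51)² = 51.18.
Rounding up, n = 52.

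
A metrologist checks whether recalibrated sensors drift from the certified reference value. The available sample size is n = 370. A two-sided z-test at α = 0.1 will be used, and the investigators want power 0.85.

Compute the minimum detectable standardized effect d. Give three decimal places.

d ≈ 0.139

Required noncentrality: δ = z_{0.05} + z_{0.15} = 1.645 + 1.036 = 2.681.
(Lower-tail contribution to power is negligible for δ > 0.)
δ = d·√n ⇒ d = δ/√n = 2.681/√370 = 0.1394.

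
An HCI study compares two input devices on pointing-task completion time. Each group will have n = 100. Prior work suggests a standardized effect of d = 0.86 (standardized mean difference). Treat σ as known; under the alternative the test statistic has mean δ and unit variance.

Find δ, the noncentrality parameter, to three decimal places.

δ ≈ 6.081

The noncentrality parameter scales effect size by the design's sample-size factor: δ = d·√(n/2) = 0.86 × √(100/2) = 6.0811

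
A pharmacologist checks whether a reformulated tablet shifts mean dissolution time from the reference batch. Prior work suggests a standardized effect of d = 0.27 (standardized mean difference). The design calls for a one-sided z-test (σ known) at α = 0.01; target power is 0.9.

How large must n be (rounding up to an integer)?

For power 0.9 need Φ(δ − z_{0.01}) = 0.9, so δ = z_{0.01} + z_{0.10} = 2.326 + 1.282 = 3.608.
δ = d·√n ⇒ n = (δ/d)² = (3.608 / 0.27)² = 178.56.
Round up to the next whole unit.

n = 179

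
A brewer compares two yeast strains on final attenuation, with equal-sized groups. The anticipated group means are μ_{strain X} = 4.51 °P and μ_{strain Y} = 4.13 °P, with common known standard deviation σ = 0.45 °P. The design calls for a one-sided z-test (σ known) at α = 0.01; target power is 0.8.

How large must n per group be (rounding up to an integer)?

n = 29 per group

Standardized effect: d = |μ_{strain X} − μ_{strain Y}| / σ = |4.51 − 4.13| / 0.45 = 0.8444
For power 0.8 need Φ(δ − z_{0.01}) = 0.8, so δ = z_{0.01} + z_{0.20} = 2.326 + 0.842 = 3.168.
δ = d·√(n/2) ⇒ n = 2(δ/d)² = 2 × (3.168 / 0.8444)² = 28.15.
Rounding up, n = 29 per group.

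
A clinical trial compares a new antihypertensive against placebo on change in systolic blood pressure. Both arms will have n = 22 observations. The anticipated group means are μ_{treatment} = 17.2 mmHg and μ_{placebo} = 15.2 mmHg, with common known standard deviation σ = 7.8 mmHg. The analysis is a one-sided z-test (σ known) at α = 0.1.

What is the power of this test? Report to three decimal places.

Standardized effect: d = |μ_{treatment} − μ_{placebo}| / σ = |17.2 − 15.2| / 7.8 = 0.2564
Noncentrality parameter: δ = d·√(n/2) = 0.2564 × √(22/2) = 0.8504
Critical value for a one-sided test at α = 0.1: z_α = 1.282.
Power = P(Z > 1.282 − δ) = Φ(-0.431) = 0.3332.

Power ≈ 0.333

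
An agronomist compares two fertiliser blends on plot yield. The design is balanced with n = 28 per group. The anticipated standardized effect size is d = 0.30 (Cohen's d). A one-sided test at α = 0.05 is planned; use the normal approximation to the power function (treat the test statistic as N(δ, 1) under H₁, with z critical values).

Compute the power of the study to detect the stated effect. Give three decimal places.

Power ≈ 0.301

Noncentrality parameter: δ = d·√(n/2) = 0.30 × √(28/2) = 1.1225
Critical value for a one-sided test at α = 0.05: z_α = 1.645.
Power = P(Z > 1.645 − δ) = Φ(-0.522) = 0.3007.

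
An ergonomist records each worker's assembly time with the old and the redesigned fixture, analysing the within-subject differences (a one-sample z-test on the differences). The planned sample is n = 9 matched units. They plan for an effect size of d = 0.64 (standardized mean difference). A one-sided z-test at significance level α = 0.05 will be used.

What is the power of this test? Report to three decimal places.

Noncentrality parameter: δ = d·√n = 0.64 × √9 = 1.9200
One-sided α = 0.05 → critical value z_{0.05} = 1.645.
Power = Φ(δ − 1.645) = Φ(0.275) = 0.6084.

Power ≈ 0.608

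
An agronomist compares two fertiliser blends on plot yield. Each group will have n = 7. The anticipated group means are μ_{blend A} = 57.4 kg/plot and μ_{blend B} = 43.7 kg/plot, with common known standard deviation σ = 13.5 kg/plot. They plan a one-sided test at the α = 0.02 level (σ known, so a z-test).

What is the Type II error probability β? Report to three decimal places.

β ≈ 0.562

Standardized effect: d = |μ_{blend A} − μ_{blend B}| / σ = |57.4 − 43.7| / 13.5 = 1.0148
Noncentrality parameter: δ = d·√(n/2) = 1.0148 × √(7/2) = 1.8985
Critical value for a one-sided test at α = 0.02: z_α = 2.054.
Power = Φ(δ − 2.054) = Φ(-0.155) = 0.4383.
Type II error: β = 1 − power = 1 − 0.4383 = 0.5617.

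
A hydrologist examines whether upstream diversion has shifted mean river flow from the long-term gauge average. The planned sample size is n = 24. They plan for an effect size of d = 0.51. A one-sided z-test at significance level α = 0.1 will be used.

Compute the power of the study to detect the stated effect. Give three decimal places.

Power ≈ 0.888

Noncentrality parameter: δ = d·√n = 0.51 × √24 = 2.4985
Critical value for a one-sided test at α = 0.1: z_α = 1.282.
Power = P(Z > 1.282 − δ) = Φ(1.217) = 0.8882.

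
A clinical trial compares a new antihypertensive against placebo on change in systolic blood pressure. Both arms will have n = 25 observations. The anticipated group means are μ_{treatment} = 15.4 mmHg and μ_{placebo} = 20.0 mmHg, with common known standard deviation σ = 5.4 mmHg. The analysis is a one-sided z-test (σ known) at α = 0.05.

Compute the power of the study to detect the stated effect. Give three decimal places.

Standardized effect: d = |μ_{treatment} − μ_{placebo}| / σ = |15.4 − 20.0| / 5.4 = 0.8519
Noncentrality parameter: δ = d·√(n/2) = 0.8519 × √(25/2) = 3.0118
One-sided α = 0.05 → critical value z_{0.05} = 1.645.
Power = Φ(δ − 1.645) = Φ(1.367) = 0.9142.

Power ≈ 0.914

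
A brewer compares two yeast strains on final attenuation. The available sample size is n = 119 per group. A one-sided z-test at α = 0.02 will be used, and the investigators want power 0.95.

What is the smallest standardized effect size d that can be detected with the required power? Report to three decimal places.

d ≈ 0.479

Need Φ(δ − 2.054) = 0.95, so δ = 2.054 + 1.645 = 3.699.
δ = d·√(n/2) ⇒ d = δ/√(n/2) = 3.699/√(119/2) = 0.4795.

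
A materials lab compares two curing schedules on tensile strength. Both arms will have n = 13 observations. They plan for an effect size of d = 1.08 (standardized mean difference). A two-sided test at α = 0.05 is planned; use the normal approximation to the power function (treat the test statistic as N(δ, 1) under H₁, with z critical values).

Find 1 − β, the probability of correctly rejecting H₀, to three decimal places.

Noncentrality parameter: δ = d·√(n/2) = 1.08 × √(13/2) = 2.7535
Two-sided α = 0.05 → critical value z_{0.025} = 1.960.
Power = Φ(δ − 1.960) + Φ(−δ − 1.960) = Φ(0.794) + Φ(-4.713) = 0.7863 + 0.0000 = 0.7863.

Power ≈ 0.786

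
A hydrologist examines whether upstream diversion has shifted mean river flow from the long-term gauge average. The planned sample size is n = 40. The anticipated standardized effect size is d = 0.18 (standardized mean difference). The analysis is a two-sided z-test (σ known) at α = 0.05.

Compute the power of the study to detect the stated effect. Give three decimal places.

Power ≈ 0.207

Noncentrality parameter: δ = d·√n = 0.18 × √40 = 1.1384
Critical value for a two-sided test at α = 0.05: z_{α/2} = 1.960.
Power = Φ(δ − 1.960) + Φ(−δ − 1.960) = Φ(-0.822) + Φ(-3.098) = 0.2057 + 0.0010 = 0.2066.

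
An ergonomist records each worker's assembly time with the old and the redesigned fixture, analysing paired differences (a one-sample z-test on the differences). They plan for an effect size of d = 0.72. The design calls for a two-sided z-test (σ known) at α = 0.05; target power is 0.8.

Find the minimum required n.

For power 0.8 need Φ(δ − z_{0.025}) = 0.8, so δ = z_{0.025} + z_{0.20} = 1.960 + 0.842 = 2.802.
(Ignoring the negligible lower-tail rejection probability gives the usual closed-form inversion.)
δ = d·√n ⇒ n = (δ/d)² = (2.802 / 0.72)² = 15.14.
Rounding up, n = 16.

n = 16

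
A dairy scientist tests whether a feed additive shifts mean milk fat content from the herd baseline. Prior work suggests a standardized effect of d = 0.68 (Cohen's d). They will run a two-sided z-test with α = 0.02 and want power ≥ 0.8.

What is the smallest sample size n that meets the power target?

n = 22

Set Φ(δ − 2.326) = 0.8; then δ − 2.326 = Φ⁻¹(0.8) = 0.842, giving δ = 3.168.
(Ignoring the negligible lower-tail rejection probability gives the usual closed-form inversion.)
δ = d·√n ⇒ n = (δ/d)² = (3.168 / 0.68)² = 21.70.
Round up to the next whole unit.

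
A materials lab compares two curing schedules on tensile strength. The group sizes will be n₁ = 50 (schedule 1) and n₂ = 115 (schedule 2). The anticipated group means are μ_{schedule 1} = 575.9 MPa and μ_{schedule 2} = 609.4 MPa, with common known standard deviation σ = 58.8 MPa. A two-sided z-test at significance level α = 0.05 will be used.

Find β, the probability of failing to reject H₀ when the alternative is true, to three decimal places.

Standardized effect: d = |μ_{schedule 1} − μ_{schedule 2}| / σ = |575.9 − 609.4| / 58.8 = 0.5697
Noncentrality parameter: δ = d / √(1/n₁ + 1/n₂) = 0.5697 / √(1/50 + 1/115) = 3.3633
Two-sided α = 0.05 → critical value z_{0.025} = 1.960.
Power = Φ(δ − 1.960) + Φ(−δ − 1.960) = Φ(1.403) + Φ(-5.323) = 0.9197 + 0.0000 = 0.9197.
Type II error: β = 1 − power = 1 − 0.9197 = 0.0803.

β ≈ 0.080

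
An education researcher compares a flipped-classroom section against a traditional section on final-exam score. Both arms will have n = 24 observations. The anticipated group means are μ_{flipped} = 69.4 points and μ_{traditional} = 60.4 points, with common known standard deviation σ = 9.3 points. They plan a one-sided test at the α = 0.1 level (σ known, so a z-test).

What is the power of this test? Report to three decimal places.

Power ≈ 0.981

Standardized effect: d = |μ_{flipped} − μ_{traditional}| / σ = |69.4 − 60.4| / 9.3 = 0.9677
Noncentrality parameter: δ = d·√(n/2) = 0.9677 × √(24/2) = 3.3524
Critical value for a one-sided test at α = 0.1: z_α = 1.282.
Power = P(Z > 1.282 − δ) = Φ(2.071) = 0.9808.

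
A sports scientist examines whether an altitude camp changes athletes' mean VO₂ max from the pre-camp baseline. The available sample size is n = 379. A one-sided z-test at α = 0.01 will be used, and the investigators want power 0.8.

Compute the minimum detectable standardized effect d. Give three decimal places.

d ≈ 0.163

Need Φ(δ − 2.326) = 0.8, so δ = 2.326 + 0.842 = 3.168.
δ = d·√n ⇒ d = δ/√n = 3.168/√379 = 0.1627.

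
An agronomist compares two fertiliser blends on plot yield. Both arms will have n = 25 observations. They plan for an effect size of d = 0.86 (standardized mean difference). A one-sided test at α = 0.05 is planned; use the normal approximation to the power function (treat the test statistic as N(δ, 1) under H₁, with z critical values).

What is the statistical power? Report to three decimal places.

Power ≈ 0.919

Noncentrality parameter: δ = d·√(n/2) = 0.86 × √(25/2) = 3.0406
Critical value for a one-sided test at α = 0.05: z_α = 1.645.
Power = P(Z > 1.645 − δ) = Φ(1.396) = 0.9186.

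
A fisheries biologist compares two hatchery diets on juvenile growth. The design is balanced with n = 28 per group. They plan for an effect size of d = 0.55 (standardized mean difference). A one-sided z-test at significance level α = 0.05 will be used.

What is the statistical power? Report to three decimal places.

Power ≈ 0.660

Noncentrality parameter: δ = d·√(n/2) = 0.55 × √(28/2) = 2.0579
One-sided α = 0.05 → critical value z_{0.05} = 1.645.
Power = P(Z > 1.645 − δ) = Φ(0.413) = 0.6602.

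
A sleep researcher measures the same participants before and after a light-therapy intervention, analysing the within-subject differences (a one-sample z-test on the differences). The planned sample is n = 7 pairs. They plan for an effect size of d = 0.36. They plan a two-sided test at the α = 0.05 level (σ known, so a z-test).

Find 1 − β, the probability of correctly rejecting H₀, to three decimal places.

Noncentrality parameter: δ = d·√n = 0.36 × √7 = 0.9525
Critical value for a two-sided test at α = 0.05: z_{α/2} = 1.960.
Power = Φ(δ − 1.960) + Φ(−δ − 1.960) = Φ(-1.007) + Φ(-2.912) = 0.1568 + 0.0018 = 0.1586.

Power ≈ 0.159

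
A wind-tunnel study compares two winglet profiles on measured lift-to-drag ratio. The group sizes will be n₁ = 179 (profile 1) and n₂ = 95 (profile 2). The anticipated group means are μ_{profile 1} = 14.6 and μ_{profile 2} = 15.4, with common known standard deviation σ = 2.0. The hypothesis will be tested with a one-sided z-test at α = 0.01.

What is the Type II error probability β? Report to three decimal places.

β ≈ 0.205

Standardized effect: d = |μ_{profile 1} − μ_{profile 2}| / σ = |14.6 − 15.4| / 2.0 = 0.4000
Noncentrality parameter: δ = d / √(1/n₁ + 1/n₂) = 0.4000 / √(1/179 + 1/95) = 3.1512
Critical value for a one-sided test at α = 0.01: z_α = 2.326.
Power = Φ(δ − 2.326) = Φ(0.825) = 0.7953.
Type II error: β = 1 − power = 1 − 0.7953 = 0.2047.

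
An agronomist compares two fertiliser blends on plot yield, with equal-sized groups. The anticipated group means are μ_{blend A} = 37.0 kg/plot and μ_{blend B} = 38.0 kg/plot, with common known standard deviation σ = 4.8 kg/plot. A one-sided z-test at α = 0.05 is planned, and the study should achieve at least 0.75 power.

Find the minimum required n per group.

n = 248 per group

Standardized effect: d = |μ_{blend A} − μ_{blend B}| / σ = |37.0 − 38.0| / 4.8 = 0.2083
Set Φ(δ − 1.645) = 0.75; then δ − 1.645 = Φ⁻¹(0.75) = 0.674, giving δ = 2.319.
δ = d·√(n/2) ⇒ n = 2(δ/d)² = 2 × (2.319 / 0.2083)² = 247.88.
Round up to the next whole unit.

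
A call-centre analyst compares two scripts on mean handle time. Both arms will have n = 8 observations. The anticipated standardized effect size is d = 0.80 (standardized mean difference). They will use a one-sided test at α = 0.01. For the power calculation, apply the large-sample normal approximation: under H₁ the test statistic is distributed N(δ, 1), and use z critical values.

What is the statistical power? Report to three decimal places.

Power ≈ 0.234

Noncentrality parameter: δ = d·√(n/2) = 0.80 × √(8/2) = 1.6000
Critical value for a one-sided test at α = 0.01: z_α = 2.326.
Power = P(Z > 2.326 − δ) = Φ(-0.726) = 0.2338.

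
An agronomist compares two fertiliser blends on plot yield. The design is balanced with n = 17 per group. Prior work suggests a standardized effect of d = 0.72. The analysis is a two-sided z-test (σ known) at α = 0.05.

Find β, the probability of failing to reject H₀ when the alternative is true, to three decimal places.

Noncentrality parameter: δ = d·√(n/2) = 0.72 × √(17/2) = 2.0991
Critical value for a two-sided test at α = 0.05: z_{α/2} = 1.960.
Power = Φ(δ − 1.960) + Φ(−δ − 1.960) = Φ(0.139) + Φ(-4.059) = 0.5553 + 0.0000 = 0.5554.
Type II error: β = 1 − power = 1 − 0.5554 = 0.4446.

β ≈ 0.445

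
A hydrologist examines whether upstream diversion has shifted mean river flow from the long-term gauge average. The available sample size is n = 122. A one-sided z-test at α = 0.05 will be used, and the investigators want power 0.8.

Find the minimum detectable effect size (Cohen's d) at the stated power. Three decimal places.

d ≈ 0.225

Need Φ(δ − 1.645) = 0.8, so δ = 1.645 + 0.842 = 2.486.
δ = d·√n ⇒ d = δ/√n = 2.486/√122 = 0.2251.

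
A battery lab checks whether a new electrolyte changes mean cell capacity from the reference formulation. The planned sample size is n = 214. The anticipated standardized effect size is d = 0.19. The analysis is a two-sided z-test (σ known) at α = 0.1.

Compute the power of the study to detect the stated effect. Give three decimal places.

Noncentrality parameter: λ = d·√n = 0.19 × √214 = 2.7795
Two-sided α = 0.1 → critical value z_{0.05} = 1.645.
Power = Φ(λ − 1.645) + Φ(−λ − 1.645) = Φ(1.135) + Φ(-4.424) = 0.8717 + 0.0000 = 0.8717.

Power ≈ 0.872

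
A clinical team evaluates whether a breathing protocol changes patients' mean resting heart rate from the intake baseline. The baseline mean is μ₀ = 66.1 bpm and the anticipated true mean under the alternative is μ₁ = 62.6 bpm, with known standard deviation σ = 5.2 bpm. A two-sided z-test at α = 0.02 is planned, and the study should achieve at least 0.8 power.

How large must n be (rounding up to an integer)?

Standardized effect: d = |μ₁ − μ₀| / σ = |62.6 − 66.1| / 5.2 = 0.6731
For power 0.8 need Φ(δ − z_{0.01}) = 0.8, so δ = z_{0.01} + z_{0.20} = 2.326 + 0.842 = 3.168.
(The Φ(−δ − z_{α/2}) term is vanishingly small for δ > 0 and is dropped in the standard sample-size formula.)
δ = d·√n ⇒ n = (δ/d)² = (3.168 / 0.6731)² = 22.15.
Round up to the next whole unit.

n = 23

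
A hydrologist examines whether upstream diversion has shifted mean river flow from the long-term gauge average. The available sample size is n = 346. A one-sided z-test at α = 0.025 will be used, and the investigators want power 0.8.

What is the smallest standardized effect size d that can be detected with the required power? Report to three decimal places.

Required noncentrality: δ = z_{0.025} + z_{0.20} = 1.960 + 0.842 = 2.802.
δ = d·√n ⇒ d = δ/√n = 2.802/√346 = 0.1506.

d ≈ 0.151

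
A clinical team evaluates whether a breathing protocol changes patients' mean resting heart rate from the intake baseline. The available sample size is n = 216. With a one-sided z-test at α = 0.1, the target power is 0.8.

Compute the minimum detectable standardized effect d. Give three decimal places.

Required noncentrality: δ = z_{0.1} + z_{0.20} = 1.282 + 0.842 = 2.123.
δ = d·√n ⇒ d = δ/√n = 2.123/√216 = 0.1445.

d ≈ 0.144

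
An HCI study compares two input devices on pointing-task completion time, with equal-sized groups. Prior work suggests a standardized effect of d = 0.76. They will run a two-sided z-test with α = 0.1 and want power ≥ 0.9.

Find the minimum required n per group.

n = 30 per group

For power 0.9 need Φ(δ − z_{0.05}) = 0.9, so δ = z_{0.05} + z_{0.10} = 1.645 + 1.282 = 2.926.
(The Φ(−δ − z_{α/2}) term is vanishingly small for δ > 0 and is dropped in the standard sample-size formula.)
δ = d·√(n/2) ⇒ n = 2(δ/d)² = 2 × (2.926 / 0.76)² = 29.65.
Rounding up, n = 30 per group.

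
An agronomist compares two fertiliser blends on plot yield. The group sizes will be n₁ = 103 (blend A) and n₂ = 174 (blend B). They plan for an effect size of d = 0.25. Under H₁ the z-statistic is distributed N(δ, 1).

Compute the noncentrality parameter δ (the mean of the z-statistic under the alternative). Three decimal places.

δ = d / √(1/n₁ + 1/n₂) = 0.25 / √(1/103 + 1/174) = 2.0109

δ ≈ 2.011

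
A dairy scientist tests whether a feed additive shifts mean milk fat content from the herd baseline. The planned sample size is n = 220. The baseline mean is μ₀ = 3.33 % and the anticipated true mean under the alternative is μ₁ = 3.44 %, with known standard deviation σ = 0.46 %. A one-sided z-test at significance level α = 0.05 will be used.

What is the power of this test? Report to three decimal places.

Standardized effect: d = |μ₁ − μ₀| / σ = |3.44 − 3.33| / 0.46 = 0.2391
Noncentrality parameter: λ = d·√n = 0.2391 × √220 = 3.5469
One-sided α = 0.05 → critical value z_{0.05} = 1.645.
Power = Φ(λ − 1.645) = Φ(1.902) = 0.9714.

Power ≈ 0.971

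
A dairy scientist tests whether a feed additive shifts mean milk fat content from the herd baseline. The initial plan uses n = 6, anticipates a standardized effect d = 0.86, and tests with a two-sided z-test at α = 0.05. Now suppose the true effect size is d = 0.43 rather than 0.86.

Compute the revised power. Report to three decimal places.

Power ≈ 0.184

With d = 0.43: δ = d·√n = 0.43 × √6 = 1.0533. Critical value z_{0.025} = 1.960.
Revised power = Φ(δ − 1.960) + Φ(−δ − 1.960) = Φ(-0.907) + Φ(-3.013) = 0.1823 + 0.0013 = 0.1836.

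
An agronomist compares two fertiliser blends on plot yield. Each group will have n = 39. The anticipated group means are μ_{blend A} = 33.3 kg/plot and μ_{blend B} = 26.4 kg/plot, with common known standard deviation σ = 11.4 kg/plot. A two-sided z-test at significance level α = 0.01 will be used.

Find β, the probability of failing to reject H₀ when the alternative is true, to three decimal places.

Standardized effect: d = |μ_{blend A} − μ_{blend B}| / σ = |33.3 − 26.4| / 11.4 = 0.6053
Noncentrality parameter: δ = d·√(n/2) = 0.6053 × √(39/2) = 2.6728
Critical value for a two-sided test at α = 0.01: z_{α/2} = 2.576.
Power = Φ(δ − 2.576) + Φ(−δ − 2.576) = Φ(0.097) + Φ(-5.249) = 0.5386 + 0.0000 = 0.5386.
Type II error: β = 1 − power = 1 − 0.5386 = 0.4614.

β ≈ 0.461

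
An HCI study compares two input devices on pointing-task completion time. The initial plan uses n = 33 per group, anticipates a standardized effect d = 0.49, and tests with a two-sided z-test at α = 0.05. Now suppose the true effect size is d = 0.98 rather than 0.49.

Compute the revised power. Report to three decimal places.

With d = 0.98: δ = d·√(n/2) = 0.98 × √(33/2) = 3.9808. Critical value z_{0.025} = 1.960.
Revised power = Φ(δ − 1.960) + Φ(−δ − 1.960) = Φ(2.021) + Φ(-5.941) = 0.9784 + 0.0000 = 0.9784.

Power ≈ 0.978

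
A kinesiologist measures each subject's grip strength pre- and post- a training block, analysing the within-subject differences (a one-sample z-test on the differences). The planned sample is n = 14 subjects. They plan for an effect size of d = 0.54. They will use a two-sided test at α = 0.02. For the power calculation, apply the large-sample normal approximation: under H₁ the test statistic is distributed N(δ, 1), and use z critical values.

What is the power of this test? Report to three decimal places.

Noncentrality parameter: δ = d·√n = 0.54 × √14 = 2.0205
Two-sided α = 0.02 → critical value z_{0.01} = 2.326.
Power = Φ(δ − 2.326) + Φ(−δ − 2.326) = Φ(-0.306) + Φ(-4.347) = 0.3799 + 0.0000 = 0.3799.

Power ≈ 0.380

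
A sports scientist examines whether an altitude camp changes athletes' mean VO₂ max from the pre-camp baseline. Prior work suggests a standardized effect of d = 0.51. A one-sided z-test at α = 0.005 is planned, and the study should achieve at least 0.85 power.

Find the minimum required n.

Set Φ(δ − 2.576) = 0.85; then δ − 2.576 = Φ⁻¹(0.85) = 1.036, giving δ = 3.612.
δ = d·√n ⇒ n = (δ/d)² = (3.612 / 0.51)² = 50.17.
Round up to the next whole unit.

n = 51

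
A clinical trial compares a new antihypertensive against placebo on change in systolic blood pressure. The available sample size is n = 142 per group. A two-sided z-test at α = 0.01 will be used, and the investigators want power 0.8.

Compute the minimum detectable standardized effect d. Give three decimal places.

Need Φ(δ − 2.576) = 0.8, so δ = 2.576 + 0.842 = 3.417.
(The second rejection-region term Φ(−δ − z_{α/2}) is negligible and dropped.)
δ = d·√(n/2) ⇒ d = δ/√(n/2) = 3.417/√(142/2) = 0.4056.

d ≈ 0.406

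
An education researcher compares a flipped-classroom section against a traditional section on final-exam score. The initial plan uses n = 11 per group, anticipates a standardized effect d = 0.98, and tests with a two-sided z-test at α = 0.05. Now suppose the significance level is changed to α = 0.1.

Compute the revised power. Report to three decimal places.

δ = d·√(n/2) = 0.98 × √(11/2) = 2.2983 (unchanged). New critical value: z_{0.05} = 1.645.
Revised power = Φ(δ − 1.645) + Φ(−δ − 1.645) = Φ(0.653) + Φ(-3.943) = 0.7433 + 0.0000 = 0.7433.

Power ≈ 0.743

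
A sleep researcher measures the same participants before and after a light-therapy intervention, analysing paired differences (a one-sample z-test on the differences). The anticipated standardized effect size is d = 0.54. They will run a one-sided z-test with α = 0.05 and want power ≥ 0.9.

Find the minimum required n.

n = 30

For power 0.9 need Φ(δ − z_{0.05}) = 0.9, so δ = z_{0.05} + z_{0.10} = 1.645 + 1.282 = 2.926.
δ = d·√n ⇒ n = (δ/d)² = (2.926 / 0.54)² = 29.37.
Round up to the next whole unit.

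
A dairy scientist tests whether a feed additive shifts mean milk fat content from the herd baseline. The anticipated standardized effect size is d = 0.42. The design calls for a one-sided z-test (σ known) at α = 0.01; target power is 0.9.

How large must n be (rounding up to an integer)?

n = 74

For power 0.9 need Φ(δ − z_{0.01}) = 0.9, so δ = z_{0.01} + z_{0.10} = 2.326 + 1.282 = 3.608.
δ = d·√n ⇒ n = (δ/d)² = (3.608 / 0.42)² = 73.79.
Round up to the next whole unit.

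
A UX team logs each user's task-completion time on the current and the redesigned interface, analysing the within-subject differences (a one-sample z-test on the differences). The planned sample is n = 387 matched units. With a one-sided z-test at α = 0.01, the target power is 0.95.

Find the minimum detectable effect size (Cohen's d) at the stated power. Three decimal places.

Need Φ(δ − 2.326) = 0.95, so δ = 2.326 + 1.645 = 3.971.
δ = d·√n ⇒ d = δ/√n = 3.971/√387 = 0.2019.

d ≈ 0.202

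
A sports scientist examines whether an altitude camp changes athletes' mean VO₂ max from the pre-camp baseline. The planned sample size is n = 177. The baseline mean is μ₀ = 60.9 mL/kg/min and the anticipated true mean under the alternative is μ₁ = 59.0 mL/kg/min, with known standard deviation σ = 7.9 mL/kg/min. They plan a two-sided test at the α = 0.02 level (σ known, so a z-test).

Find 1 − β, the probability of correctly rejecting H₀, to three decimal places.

Standardized effect: d = |μ₁ − μ₀| / σ = |59.0 − 60.9| / 7.9 = 0.2405
Noncentrality parameter: δ = d·√n = 0.2405 × √177 = 3.1997
Critical value for a two-sided test at α = 0.02: z_{α/2} = 2.326.
Power = Φ(δ − 2.326) + Φ(−δ − 2.326) = Φ(0.873) + Φ(-5.526) = 0.8088 + 0.0000 = 0.8088.

Power ≈ 0.809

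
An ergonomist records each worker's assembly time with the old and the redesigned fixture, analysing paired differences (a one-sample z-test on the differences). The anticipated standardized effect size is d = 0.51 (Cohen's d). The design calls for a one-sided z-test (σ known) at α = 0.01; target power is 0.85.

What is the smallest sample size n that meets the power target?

For power 0.85 need Φ(δ − z_{0.01}) = 0.85, so δ = z_{0.01} + z_{0.15} = 2.326 + 1.036 = 3.363.
δ = d·√n ⇒ n = (δ/d)² = (3.363 / 0.51)² = 43.48.
Round up to the next whole unit.

n = 44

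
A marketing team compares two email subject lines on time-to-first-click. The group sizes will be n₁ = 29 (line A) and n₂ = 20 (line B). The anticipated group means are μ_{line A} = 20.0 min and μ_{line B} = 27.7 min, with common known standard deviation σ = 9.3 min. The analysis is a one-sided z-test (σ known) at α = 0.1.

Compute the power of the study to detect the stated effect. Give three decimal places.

Power ≈ 0.941

Standardized effect: d = |μ_{line A} − μ_{line B}| / σ = |20.0 − 27.7| / 9.3 = 0.8280
Noncentrality parameter: δ = d / √(1/n₁ + 1/n₂) = 0.8280 / √(1/29 + 1/20) = 2.8485
Critical value for a one-sided test at α = 0.1: z_α = 1.282.
Power = Φ(δ − 1.282) = Φ(1.567) = 0.9414.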